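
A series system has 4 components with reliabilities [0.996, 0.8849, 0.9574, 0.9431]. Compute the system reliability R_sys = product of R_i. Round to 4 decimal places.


Components: [0.996, 0.8849, 0.9574, 0.9431]
After component 1 (R=0.996): product = 0.996
After component 2 (R=0.8849): product = 0.8814
After component 3 (R=0.9574): product = 0.8438
After component 4 (R=0.9431): product = 0.7958
R_sys = 0.7958

0.7958


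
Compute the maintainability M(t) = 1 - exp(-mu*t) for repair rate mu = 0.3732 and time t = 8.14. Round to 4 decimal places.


mu = 0.3732, t = 8.14
mu * t = 0.3732 * 8.14 = 3.0378
exp(-3.0378) = 0.0479
M(t) = 1 - 0.0479
M(t) = 0.9521

0.9521


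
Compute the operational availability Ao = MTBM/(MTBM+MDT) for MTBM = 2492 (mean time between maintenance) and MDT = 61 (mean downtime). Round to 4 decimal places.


MTBM = 2492
MDT = 61
MTBM + MDT = 2553
Ao = 2492 / 2553
Ao = 0.9761

0.9761


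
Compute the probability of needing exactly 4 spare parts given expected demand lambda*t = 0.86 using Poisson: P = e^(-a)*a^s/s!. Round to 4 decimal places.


a = 0.86, s = 4
e^(-a) = e^(-0.86) = 0.4232
a^s = 0.86^4 = 0.547
s! = 24
P = 0.4232 * 0.547 / 24
P = 0.0096

0.0096


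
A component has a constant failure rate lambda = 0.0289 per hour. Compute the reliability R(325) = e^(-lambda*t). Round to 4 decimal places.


lambda = 0.0289
t = 325
lambda * t = 9.3925
R(t) = e^(-9.3925)
R(t) = 0.0001

0.0001


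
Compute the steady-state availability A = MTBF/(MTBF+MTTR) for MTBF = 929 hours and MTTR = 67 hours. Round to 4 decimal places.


MTBF = 929
MTTR = 67
MTBF + MTTR = 996
A = 929 / 996
A = 0.9327

0.9327


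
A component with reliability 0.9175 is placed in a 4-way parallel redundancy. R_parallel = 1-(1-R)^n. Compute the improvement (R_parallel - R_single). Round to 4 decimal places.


R_single = 0.9175, n = 4
1 - R_single = 0.0825
(1 - R_single)^n = 0.0825^4 = 0.0
R_parallel = 1 - 0.0 = 1.0
Improvement = 1.0 - 0.9175
Improvement = 0.0825

0.0825


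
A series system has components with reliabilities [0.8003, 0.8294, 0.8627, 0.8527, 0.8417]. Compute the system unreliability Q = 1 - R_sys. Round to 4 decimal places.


Components: [0.8003, 0.8294, 0.8627, 0.8527, 0.8417]
After component 1: product = 0.8003
After component 2: product = 0.6638
After component 3: product = 0.5726
After component 4: product = 0.4883
After component 5: product = 0.411
R_sys = 0.411
Q = 1 - 0.411 = 0.589

0.589


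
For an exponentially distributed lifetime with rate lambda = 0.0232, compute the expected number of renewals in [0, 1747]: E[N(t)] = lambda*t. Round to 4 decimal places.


lambda = 0.0232
t = 1747
E[N(t)] = lambda * t
E[N(t)] = 0.0232 * 1747
E[N(t)] = 40.5304

40.5304


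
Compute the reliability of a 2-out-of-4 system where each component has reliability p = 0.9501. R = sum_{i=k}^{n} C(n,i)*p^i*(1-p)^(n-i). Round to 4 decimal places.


k = 2, n = 4, p = 0.9501
i=2: C(4,2)=6 * 0.9501^2 * 0.0499^2 = 0.0135
i=3: C(4,3)=4 * 0.9501^3 * 0.0499^1 = 0.1712
i=4: C(4,4)=1 * 0.9501^4 * 0.0499^0 = 0.8148
R = sum of terms = 0.9995

0.9995


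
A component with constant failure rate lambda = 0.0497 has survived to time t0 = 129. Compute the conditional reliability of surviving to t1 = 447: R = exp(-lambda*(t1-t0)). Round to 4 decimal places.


lambda = 0.0497
t0 = 129, t1 = 447
t1 - t0 = 318
lambda * (t1-t0) = 0.0497 * 318 = 15.8046
R = exp(-15.8046)
R = 0.0

0.0


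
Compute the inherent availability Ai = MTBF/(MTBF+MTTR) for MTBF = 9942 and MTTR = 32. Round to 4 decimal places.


MTBF = 9942
MTTR = 32
MTBF + MTTR = 9974
Ai = 9942 / 9974
Ai = 0.9968

0.9968


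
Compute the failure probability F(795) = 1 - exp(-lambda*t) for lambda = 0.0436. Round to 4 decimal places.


lambda = 0.0436, t = 795
lambda * t = 34.662
exp(-34.662) = 0.0
F(t) = 1 - 0.0
F(t) = 1.0

1.0


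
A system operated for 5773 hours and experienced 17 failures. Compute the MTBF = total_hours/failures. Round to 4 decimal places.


total_hours = 5773
failures = 17
MTBF = 5773 / 17
MTBF = 339.5882

339.5882


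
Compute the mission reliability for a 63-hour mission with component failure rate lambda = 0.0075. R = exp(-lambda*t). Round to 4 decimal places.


lambda = 0.0075
mission_time = 63
lambda * t = 0.0075 * 63 = 0.4725
R = exp(-0.4725)
R = 0.6234

0.6234


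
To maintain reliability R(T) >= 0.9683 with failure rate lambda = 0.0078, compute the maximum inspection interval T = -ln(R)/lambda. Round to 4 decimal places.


R_target = 0.9683
lambda = 0.0078
-ln(0.9683) = 0.0322
T = 0.0322 / 0.0078
T = 4.1299

4.1299


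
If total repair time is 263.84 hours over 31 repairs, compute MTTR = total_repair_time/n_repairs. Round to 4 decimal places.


total_repair_time = 263.84
n_repairs = 31
MTTR = 263.84 / 31
MTTR = 8.511

8.511


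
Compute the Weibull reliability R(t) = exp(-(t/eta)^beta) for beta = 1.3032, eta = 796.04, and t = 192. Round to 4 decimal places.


beta = 1.3032, eta = 796.04, t = 192
t/eta = 192 / 796.04 = 0.2412
(t/eta)^beta = 0.2412^1.3032 = 0.1567
R(t) = exp(-0.1567)
R(t) = 0.855

0.855


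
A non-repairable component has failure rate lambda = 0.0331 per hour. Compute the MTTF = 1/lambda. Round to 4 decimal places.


lambda = 0.0331
MTTF = 1 / 0.0331
MTTF = 30.2115

30.2115


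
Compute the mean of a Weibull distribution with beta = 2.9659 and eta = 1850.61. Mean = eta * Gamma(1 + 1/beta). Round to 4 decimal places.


beta = 2.9659, eta = 1850.61
1/beta = 0.3372
1 + 1/beta = 1.3372
Gamma(1.3372) = 0.8925
Mean = 1850.61 * 0.8925
Mean = 1651.7341

1651.7341


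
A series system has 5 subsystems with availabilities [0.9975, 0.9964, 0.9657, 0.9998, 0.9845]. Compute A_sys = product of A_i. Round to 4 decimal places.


Subsystems: [0.9975, 0.9964, 0.9657, 0.9998, 0.9845]
After subsystem 1 (A=0.9975): product = 0.9975
After subsystem 2 (A=0.9964): product = 0.9939
After subsystem 3 (A=0.9657): product = 0.9598
After subsystem 4 (A=0.9998): product = 0.9596
After subsystem 5 (A=0.9845): product = 0.9448
A_sys = 0.9448

0.9448


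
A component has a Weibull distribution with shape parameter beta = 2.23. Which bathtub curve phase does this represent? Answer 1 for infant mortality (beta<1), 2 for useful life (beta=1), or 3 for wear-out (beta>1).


beta = 2.23
Compare beta to 1:
beta < 1 => infant mortality (phase 1)
beta = 1 => useful life (phase 2)
beta > 1 => wear-out (phase 3)
Since beta = 2.23, this is wear-out (increasing failure rate)
Phase = 3

3


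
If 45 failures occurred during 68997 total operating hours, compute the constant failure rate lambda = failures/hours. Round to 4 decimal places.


failures = 45
total_hours = 68997
lambda = 45 / 68997
lambda = 0.0007

0.0007


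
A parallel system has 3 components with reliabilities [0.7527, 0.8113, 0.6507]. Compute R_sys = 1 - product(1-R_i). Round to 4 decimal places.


Components: [0.7527, 0.8113, 0.6507]
(1 - 0.7527) = 0.2473, running product = 0.2473
(1 - 0.8113) = 0.1887, running product = 0.0467
(1 - 0.6507) = 0.3493, running product = 0.0163
Product of (1-R_i) = 0.0163
R_sys = 1 - 0.0163 = 0.9837

0.9837


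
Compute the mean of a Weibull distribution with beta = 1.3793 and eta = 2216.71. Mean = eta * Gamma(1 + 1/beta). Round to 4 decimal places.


beta = 1.3793, eta = 2216.71
1/beta = 0.725
1 + 1/beta = 1.725
Gamma(1.725) = 0.9136
Mean = 2216.71 * 0.9136
Mean = 2025.2187

2025.2187


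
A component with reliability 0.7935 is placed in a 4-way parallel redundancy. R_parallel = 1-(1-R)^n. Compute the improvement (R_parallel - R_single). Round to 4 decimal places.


R_single = 0.7935, n = 4
1 - R_single = 0.2065
(1 - R_single)^n = 0.2065^4 = 0.0018
R_parallel = 1 - 0.0018 = 0.9982
Improvement = 0.9982 - 0.7935
Improvement = 0.2047

0.2047


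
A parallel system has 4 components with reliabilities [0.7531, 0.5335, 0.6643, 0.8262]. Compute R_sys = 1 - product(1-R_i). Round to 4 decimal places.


Components: [0.7531, 0.5335, 0.6643, 0.8262]
(1 - 0.7531) = 0.2469, running product = 0.2469
(1 - 0.5335) = 0.4665, running product = 0.1152
(1 - 0.6643) = 0.3357, running product = 0.0387
(1 - 0.8262) = 0.1738, running product = 0.0067
Product of (1-R_i) = 0.0067
R_sys = 1 - 0.0067 = 0.9933

0.9933


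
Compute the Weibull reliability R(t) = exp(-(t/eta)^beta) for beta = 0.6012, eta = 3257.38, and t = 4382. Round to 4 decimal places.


beta = 0.6012, eta = 3257.38, t = 4382
t/eta = 4382 / 3257.38 = 1.3453
(t/eta)^beta = 1.3453^0.6012 = 1.1952
R(t) = exp(-1.1952)
R(t) = 0.3026

0.3026


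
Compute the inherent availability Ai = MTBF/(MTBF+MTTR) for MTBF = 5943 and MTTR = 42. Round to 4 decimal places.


MTBF = 5943
MTTR = 42
MTBF + MTTR = 5985
Ai = 5943 / 5985
Ai = 0.993

0.993


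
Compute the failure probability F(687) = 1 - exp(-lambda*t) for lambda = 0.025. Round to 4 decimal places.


lambda = 0.025, t = 687
lambda * t = 17.175
exp(-17.175) = 0.0
F(t) = 1 - 0.0
F(t) = 1.0

1.0


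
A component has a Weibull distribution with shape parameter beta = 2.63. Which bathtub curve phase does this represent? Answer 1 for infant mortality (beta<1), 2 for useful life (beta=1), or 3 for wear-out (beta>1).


beta = 2.63
Compare beta to 1:
beta < 1 => infant mortality (phase 1)
beta = 1 => useful life (phase 2)
beta > 1 => wear-out (phase 3)
Since beta = 2.63, this is wear-out (increasing failure rate)
Phase = 3

3


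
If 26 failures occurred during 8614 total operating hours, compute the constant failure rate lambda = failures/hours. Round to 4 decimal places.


failures = 26
total_hours = 8614
lambda = 26 / 8614
lambda = 0.003

0.003


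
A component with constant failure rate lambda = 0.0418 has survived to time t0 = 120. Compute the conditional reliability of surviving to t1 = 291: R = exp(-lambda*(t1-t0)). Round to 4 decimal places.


lambda = 0.0418
t0 = 120, t1 = 291
t1 - t0 = 171
lambda * (t1-t0) = 0.0418 * 171 = 7.1478
R = exp(-7.1478)
R = 0.0008

0.0008


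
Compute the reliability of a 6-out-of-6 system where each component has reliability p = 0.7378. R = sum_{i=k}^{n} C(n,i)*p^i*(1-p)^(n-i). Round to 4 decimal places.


k = 6, n = 6, p = 0.7378
i=6: C(6,6)=1 * 0.7378^6 * 0.2622^0 = 0.1613
R = sum of terms = 0.1613

0.1613


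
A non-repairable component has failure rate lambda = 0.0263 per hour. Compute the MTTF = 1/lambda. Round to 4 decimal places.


lambda = 0.0263
MTTF = 1 / 0.0263
MTTF = 38.0228

38.0228


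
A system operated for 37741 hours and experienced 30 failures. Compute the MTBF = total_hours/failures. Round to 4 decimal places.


total_hours = 37741
failures = 30
MTBF = 37741 / 30
MTBF = 1258.0333

1258.0333


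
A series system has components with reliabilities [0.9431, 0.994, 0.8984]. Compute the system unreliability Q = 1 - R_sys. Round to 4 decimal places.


Components: [0.9431, 0.994, 0.8984]
After component 1: product = 0.9431
After component 2: product = 0.9374
After component 3: product = 0.8422
R_sys = 0.8422
Q = 1 - 0.8422 = 0.1578

0.1578


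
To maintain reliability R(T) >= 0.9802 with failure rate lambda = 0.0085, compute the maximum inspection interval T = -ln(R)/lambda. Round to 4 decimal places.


R_target = 0.9802
lambda = 0.0085
-ln(0.9802) = 0.02
T = 0.02 / 0.0085
T = 2.3528

2.3528


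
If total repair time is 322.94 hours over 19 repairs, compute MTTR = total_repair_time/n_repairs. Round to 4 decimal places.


total_repair_time = 322.94
n_repairs = 19
MTTR = 322.94 / 19
MTTR = 16.9968

16.9968


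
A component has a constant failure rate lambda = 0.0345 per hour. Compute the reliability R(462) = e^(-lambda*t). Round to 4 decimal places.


lambda = 0.0345
t = 462
lambda * t = 15.939
R(t) = e^(-15.939)
R(t) = 0.0

0.0


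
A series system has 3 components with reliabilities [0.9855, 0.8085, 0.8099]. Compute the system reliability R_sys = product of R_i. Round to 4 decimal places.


Components: [0.9855, 0.8085, 0.8099]
After component 1 (R=0.9855): product = 0.9855
After component 2 (R=0.8085): product = 0.7968
After component 3 (R=0.8099): product = 0.6453
R_sys = 0.6453

0.6453


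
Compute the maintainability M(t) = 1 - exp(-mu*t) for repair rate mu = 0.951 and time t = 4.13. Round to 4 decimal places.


mu = 0.951, t = 4.13
mu * t = 0.951 * 4.13 = 3.9276
exp(-3.9276) = 0.0197
M(t) = 1 - 0.0197
M(t) = 0.9803

0.9803


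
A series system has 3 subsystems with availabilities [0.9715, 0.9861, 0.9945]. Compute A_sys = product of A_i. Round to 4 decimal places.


Subsystems: [0.9715, 0.9861, 0.9945]
After subsystem 1 (A=0.9715): product = 0.9715
After subsystem 2 (A=0.9861): product = 0.958
After subsystem 3 (A=0.9945): product = 0.9527
A_sys = 0.9527

0.9527


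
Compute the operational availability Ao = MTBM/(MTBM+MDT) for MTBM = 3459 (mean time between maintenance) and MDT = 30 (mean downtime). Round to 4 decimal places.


MTBM = 3459
MDT = 30
MTBM + MDT = 3489
Ao = 3459 / 3489
Ao = 0.9914

0.9914


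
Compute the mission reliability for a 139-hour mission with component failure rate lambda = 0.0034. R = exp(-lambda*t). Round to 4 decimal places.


lambda = 0.0034
mission_time = 139
lambda * t = 0.0034 * 139 = 0.4726
R = exp(-0.4726)
R = 0.6234

0.6234


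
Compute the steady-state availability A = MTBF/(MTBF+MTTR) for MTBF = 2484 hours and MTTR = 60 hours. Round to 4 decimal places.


MTBF = 2484
MTTR = 60
MTBF + MTTR = 2544
A = 2484 / 2544
A = 0.9764

0.9764


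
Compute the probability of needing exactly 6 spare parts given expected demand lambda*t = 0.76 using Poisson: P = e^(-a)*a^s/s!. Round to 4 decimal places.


a = 0.76, s = 6
e^(-a) = e^(-0.76) = 0.4677
a^s = 0.76^6 = 0.1927
s! = 720
P = 0.4677 * 0.1927 / 720
P = 0.0001

0.0001


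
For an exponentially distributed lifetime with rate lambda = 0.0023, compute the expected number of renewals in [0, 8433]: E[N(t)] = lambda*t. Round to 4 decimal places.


lambda = 0.0023
t = 8433
E[N(t)] = lambda * t
E[N(t)] = 0.0023 * 8433
E[N(t)] = 19.3959

19.3959


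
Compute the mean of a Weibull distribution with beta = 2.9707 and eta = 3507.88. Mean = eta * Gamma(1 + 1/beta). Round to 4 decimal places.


beta = 2.9707, eta = 3507.88
1/beta = 0.3366
1 + 1/beta = 1.3366
Gamma(1.3366) = 0.8926
Mean = 3507.88 * 0.8926
Mean = 3131.124

3131.124


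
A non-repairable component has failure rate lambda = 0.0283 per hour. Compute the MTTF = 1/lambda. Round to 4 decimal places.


lambda = 0.0283
MTTF = 1 / 0.0283
MTTF = 35.3357

35.3357


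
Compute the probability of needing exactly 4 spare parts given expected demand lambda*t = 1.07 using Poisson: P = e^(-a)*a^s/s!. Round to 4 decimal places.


a = 1.07, s = 4
e^(-a) = e^(-1.07) = 0.343
a^s = 1.07^4 = 1.3108
s! = 24
P = 0.343 * 1.3108 / 24
P = 0.0187

0.0187


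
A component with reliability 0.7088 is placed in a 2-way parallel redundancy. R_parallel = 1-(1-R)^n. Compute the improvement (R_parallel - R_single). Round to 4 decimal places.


R_single = 0.7088, n = 2
1 - R_single = 0.2912
(1 - R_single)^n = 0.2912^2 = 0.0848
R_parallel = 1 - 0.0848 = 0.9152
Improvement = 0.9152 - 0.7088
Improvement = 0.2064

0.2064


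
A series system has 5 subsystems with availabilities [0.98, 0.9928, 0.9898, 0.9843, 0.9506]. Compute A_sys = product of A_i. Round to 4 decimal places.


Subsystems: [0.98, 0.9928, 0.9898, 0.9843, 0.9506]
After subsystem 1 (A=0.98): product = 0.98
After subsystem 2 (A=0.9928): product = 0.9729
After subsystem 3 (A=0.9898): product = 0.963
After subsystem 4 (A=0.9843): product = 0.9479
After subsystem 5 (A=0.9506): product = 0.9011
A_sys = 0.9011

0.9011


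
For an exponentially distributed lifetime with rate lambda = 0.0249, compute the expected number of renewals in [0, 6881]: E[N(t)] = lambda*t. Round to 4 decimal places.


lambda = 0.0249
t = 6881
E[N(t)] = lambda * t
E[N(t)] = 0.0249 * 6881
E[N(t)] = 171.3369

171.3369


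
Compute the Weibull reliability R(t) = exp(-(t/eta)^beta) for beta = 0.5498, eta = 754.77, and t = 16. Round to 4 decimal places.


beta = 0.5498, eta = 754.77, t = 16
t/eta = 16 / 754.77 = 0.0212
(t/eta)^beta = 0.0212^0.5498 = 0.1202
R(t) = exp(-0.1202)
R(t) = 0.8868

0.8868


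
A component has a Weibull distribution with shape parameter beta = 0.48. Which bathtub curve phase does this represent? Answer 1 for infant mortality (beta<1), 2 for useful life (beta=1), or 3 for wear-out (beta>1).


beta = 0.48
Compare beta to 1:
beta < 1 => infant mortality (phase 1)
beta = 1 => useful life (phase 2)
beta > 1 => wear-out (phase 3)
Since beta = 0.48, this is infant mortality (decreasing failure rate)
Phase = 1

1


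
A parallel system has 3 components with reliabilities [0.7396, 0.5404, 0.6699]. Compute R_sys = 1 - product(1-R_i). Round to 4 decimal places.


Components: [0.7396, 0.5404, 0.6699]
(1 - 0.7396) = 0.2604, running product = 0.2604
(1 - 0.5404) = 0.4596, running product = 0.1197
(1 - 0.6699) = 0.3301, running product = 0.0395
Product of (1-R_i) = 0.0395
R_sys = 1 - 0.0395 = 0.9605

0.9605


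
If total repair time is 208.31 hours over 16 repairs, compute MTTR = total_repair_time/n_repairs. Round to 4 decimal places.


total_repair_time = 208.31
n_repairs = 16
MTTR = 208.31 / 16
MTTR = 13.0194

13.0194


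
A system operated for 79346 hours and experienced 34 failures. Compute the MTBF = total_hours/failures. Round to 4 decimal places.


total_hours = 79346
failures = 34
MTBF = 79346 / 34
MTBF = 2333.7059

2333.7059


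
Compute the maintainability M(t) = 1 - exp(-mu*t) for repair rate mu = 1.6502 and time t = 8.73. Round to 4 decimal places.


mu = 1.6502, t = 8.73
mu * t = 1.6502 * 8.73 = 14.4062
exp(-14.4062) = 0.0
M(t) = 1 - 0.0
M(t) = 1.0

1.0


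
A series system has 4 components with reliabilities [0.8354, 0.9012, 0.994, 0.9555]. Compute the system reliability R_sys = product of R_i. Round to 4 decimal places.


Components: [0.8354, 0.9012, 0.994, 0.9555]
After component 1 (R=0.8354): product = 0.8354
After component 2 (R=0.9012): product = 0.7529
After component 3 (R=0.994): product = 0.7483
After component 4 (R=0.9555): product = 0.715
R_sys = 0.715

0.715


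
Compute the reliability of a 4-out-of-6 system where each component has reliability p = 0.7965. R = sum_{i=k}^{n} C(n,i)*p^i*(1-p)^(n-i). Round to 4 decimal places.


k = 4, n = 6, p = 0.7965
i=4: C(6,4)=15 * 0.7965^4 * 0.2035^2 = 0.25
i=5: C(6,5)=6 * 0.7965^5 * 0.2035^1 = 0.3914
i=6: C(6,6)=1 * 0.7965^6 * 0.2035^0 = 0.2553
R = sum of terms = 0.8968

0.8968


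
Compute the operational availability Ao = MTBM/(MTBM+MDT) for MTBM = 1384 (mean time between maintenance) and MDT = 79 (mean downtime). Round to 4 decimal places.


MTBM = 1384
MDT = 79
MTBM + MDT = 1463
Ao = 1384 / 1463
Ao = 0.946

0.946


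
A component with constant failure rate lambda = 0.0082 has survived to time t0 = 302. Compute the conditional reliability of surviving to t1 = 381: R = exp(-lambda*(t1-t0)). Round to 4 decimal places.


lambda = 0.0082
t0 = 302, t1 = 381
t1 - t0 = 79
lambda * (t1-t0) = 0.0082 * 79 = 0.6478
R = exp(-0.6478)
R = 0.5232

0.5232


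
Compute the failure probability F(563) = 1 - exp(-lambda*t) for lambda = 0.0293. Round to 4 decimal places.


lambda = 0.0293, t = 563
lambda * t = 16.4959
exp(-16.4959) = 0.0
F(t) = 1 - 0.0
F(t) = 1.0

1.0


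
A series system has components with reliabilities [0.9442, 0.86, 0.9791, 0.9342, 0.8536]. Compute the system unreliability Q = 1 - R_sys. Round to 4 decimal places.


Components: [0.9442, 0.86, 0.9791, 0.9342, 0.8536]
After component 1: product = 0.9442
After component 2: product = 0.812
After component 3: product = 0.795
After component 4: product = 0.7427
After component 5: product = 0.634
R_sys = 0.634
Q = 1 - 0.634 = 0.366

0.366


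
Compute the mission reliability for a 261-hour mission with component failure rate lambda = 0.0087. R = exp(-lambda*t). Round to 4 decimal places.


lambda = 0.0087
mission_time = 261
lambda * t = 0.0087 * 261 = 2.2707
R = exp(-2.2707)
R = 0.1032

0.1032


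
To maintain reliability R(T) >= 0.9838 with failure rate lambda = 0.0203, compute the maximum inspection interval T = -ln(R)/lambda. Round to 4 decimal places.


R_target = 0.9838
lambda = 0.0203
-ln(0.9838) = 0.0163
T = 0.0163 / 0.0203
T = 0.8046

0.8046


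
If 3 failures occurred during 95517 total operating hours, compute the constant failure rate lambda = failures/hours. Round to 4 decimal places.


failures = 3
total_hours = 95517
lambda = 3 / 95517
lambda = 0.0

0.0


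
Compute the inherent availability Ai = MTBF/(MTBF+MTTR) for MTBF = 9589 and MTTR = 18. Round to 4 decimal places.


MTBF = 9589
MTTR = 18
MTBF + MTTR = 9607
Ai = 9589 / 9607
Ai = 0.9981

0.9981


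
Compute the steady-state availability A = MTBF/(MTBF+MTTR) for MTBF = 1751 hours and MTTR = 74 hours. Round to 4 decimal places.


MTBF = 1751
MTTR = 74
MTBF + MTTR = 1825
A = 1751 / 1825
A = 0.9595

0.9595


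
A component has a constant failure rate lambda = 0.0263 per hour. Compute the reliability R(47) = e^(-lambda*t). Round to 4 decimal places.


lambda = 0.0263
t = 47
lambda * t = 1.2361
R(t) = e^(-1.2361)
R(t) = 0.2905

0.2905


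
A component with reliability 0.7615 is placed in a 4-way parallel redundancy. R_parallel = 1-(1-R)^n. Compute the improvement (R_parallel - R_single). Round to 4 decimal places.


R_single = 0.7615, n = 4
1 - R_single = 0.2385
(1 - R_single)^n = 0.2385^4 = 0.0032
R_parallel = 1 - 0.0032 = 0.9968
Improvement = 0.9968 - 0.7615
Improvement = 0.2353

0.2353


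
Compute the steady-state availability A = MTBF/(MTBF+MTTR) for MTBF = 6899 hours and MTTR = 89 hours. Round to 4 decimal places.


MTBF = 6899
MTTR = 89
MTBF + MTTR = 6988
A = 6899 / 6988
A = 0.9873

0.9873


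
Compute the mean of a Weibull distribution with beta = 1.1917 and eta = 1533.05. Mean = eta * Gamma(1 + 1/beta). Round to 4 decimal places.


beta = 1.1917, eta = 1533.05
1/beta = 0.8391
1 + 1/beta = 1.8391
Gamma(1.8391) = 0.9424
Mean = 1533.05 * 0.9424
Mean = 1444.6808

1444.6808


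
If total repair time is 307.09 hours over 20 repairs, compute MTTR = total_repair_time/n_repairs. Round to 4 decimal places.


total_repair_time = 307.09
n_repairs = 20
MTTR = 307.09 / 20
MTTR = 15.3545

15.3545


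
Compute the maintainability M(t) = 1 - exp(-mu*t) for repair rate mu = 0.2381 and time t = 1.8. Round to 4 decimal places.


mu = 0.2381, t = 1.8
mu * t = 0.2381 * 1.8 = 0.4286
exp(-0.4286) = 0.6514
M(t) = 1 - 0.6514
M(t) = 0.3486

0.3486


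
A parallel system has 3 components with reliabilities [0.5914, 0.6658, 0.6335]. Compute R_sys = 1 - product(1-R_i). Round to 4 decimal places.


Components: [0.5914, 0.6658, 0.6335]
(1 - 0.5914) = 0.4086, running product = 0.4086
(1 - 0.6658) = 0.3342, running product = 0.1366
(1 - 0.6335) = 0.3665, running product = 0.05
Product of (1-R_i) = 0.05
R_sys = 1 - 0.05 = 0.95

0.95


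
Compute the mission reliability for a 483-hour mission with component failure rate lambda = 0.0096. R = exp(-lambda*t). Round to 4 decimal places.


lambda = 0.0096
mission_time = 483
lambda * t = 0.0096 * 483 = 4.6368
R = exp(-4.6368)
R = 0.0097

0.0097


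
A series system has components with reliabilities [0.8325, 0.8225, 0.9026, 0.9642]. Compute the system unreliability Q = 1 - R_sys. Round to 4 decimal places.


Components: [0.8325, 0.8225, 0.9026, 0.9642]
After component 1: product = 0.8325
After component 2: product = 0.6847
After component 3: product = 0.618
After component 4: product = 0.5959
R_sys = 0.5959
Q = 1 - 0.5959 = 0.4041

0.4041


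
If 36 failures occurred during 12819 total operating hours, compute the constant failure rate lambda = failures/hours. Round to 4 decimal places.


failures = 36
total_hours = 12819
lambda = 36 / 12819
lambda = 0.0028

0.0028


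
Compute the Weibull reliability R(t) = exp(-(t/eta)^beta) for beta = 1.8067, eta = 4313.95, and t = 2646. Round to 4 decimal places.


beta = 1.8067, eta = 4313.95, t = 2646
t/eta = 2646 / 4313.95 = 0.6134
(t/eta)^beta = 0.6134^1.8067 = 0.4135
R(t) = exp(-0.4135)
R(t) = 0.6613

0.6613


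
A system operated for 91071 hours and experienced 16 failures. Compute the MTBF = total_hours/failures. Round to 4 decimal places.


total_hours = 91071
failures = 16
MTBF = 91071 / 16
MTBF = 5691.9375

5691.9375


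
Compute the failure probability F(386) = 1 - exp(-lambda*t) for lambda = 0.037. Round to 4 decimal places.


lambda = 0.037, t = 386
lambda * t = 14.282
exp(-14.282) = 0.0
F(t) = 1 - 0.0
F(t) = 1.0

1.0


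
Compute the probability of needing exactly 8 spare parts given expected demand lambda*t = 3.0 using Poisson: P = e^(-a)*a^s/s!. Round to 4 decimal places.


a = 3.0, s = 8
e^(-a) = e^(-3.0) = 0.0498
a^s = 3.0^8 = 6561.0
s! = 40320
P = 0.0498 * 6561.0 / 40320
P = 0.0081

0.0081


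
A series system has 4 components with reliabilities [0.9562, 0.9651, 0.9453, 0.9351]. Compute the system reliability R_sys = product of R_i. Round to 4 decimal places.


Components: [0.9562, 0.9651, 0.9453, 0.9351]
After component 1 (R=0.9562): product = 0.9562
After component 2 (R=0.9651): product = 0.9228
After component 3 (R=0.9453): product = 0.8723
After component 4 (R=0.9351): product = 0.8157
R_sys = 0.8157

0.8157


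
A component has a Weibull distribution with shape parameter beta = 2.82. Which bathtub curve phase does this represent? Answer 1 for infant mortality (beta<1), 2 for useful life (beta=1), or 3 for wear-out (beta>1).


beta = 2.82
Compare beta to 1:
beta < 1 => infant mortality (phase 1)
beta = 1 => useful life (phase 2)
beta > 1 => wear-out (phase 3)
Since beta = 2.82, this is wear-out (increasing failure rate)
Phase = 3

3


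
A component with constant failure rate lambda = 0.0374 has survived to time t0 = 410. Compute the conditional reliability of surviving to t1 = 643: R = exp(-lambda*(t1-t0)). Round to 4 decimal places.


lambda = 0.0374
t0 = 410, t1 = 643
t1 - t0 = 233
lambda * (t1-t0) = 0.0374 * 233 = 8.7142
R = exp(-8.7142)
R = 0.0002

0.0002


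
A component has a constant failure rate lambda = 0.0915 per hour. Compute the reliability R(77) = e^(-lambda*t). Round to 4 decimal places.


lambda = 0.0915
t = 77
lambda * t = 7.0455
R(t) = e^(-7.0455)
R(t) = 0.0009

0.0009


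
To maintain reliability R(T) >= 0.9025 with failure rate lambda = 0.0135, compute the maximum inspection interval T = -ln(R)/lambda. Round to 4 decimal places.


R_target = 0.9025
lambda = 0.0135
-ln(0.9025) = 0.1026
T = 0.1026 / 0.0135
T = 7.599

7.599


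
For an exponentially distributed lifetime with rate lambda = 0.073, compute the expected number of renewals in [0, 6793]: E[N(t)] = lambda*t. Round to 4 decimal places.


lambda = 0.073
t = 6793
E[N(t)] = lambda * t
E[N(t)] = 0.073 * 6793
E[N(t)] = 495.889

495.889


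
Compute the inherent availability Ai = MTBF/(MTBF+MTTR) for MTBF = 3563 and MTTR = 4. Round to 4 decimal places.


MTBF = 3563
MTTR = 4
MTBF + MTTR = 3567
Ai = 3563 / 3567
Ai = 0.9989

0.9989


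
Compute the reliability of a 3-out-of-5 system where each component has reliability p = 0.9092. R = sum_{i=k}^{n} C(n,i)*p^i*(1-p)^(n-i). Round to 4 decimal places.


k = 3, n = 5, p = 0.9092
i=3: C(5,3)=10 * 0.9092^3 * 0.0908^2 = 0.062
i=4: C(5,4)=5 * 0.9092^4 * 0.0908^1 = 0.3102
i=5: C(5,5)=1 * 0.9092^5 * 0.0908^0 = 0.6213
R = sum of terms = 0.9935

0.9935


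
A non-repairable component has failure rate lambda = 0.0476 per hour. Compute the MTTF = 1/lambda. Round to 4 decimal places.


lambda = 0.0476
MTTF = 1 / 0.0476
MTTF = 21.0084

21.0084


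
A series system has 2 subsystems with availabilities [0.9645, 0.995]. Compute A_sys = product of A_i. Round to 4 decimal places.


Subsystems: [0.9645, 0.995]
After subsystem 1 (A=0.9645): product = 0.9645
After subsystem 2 (A=0.995): product = 0.9597
A_sys = 0.9597

0.9597


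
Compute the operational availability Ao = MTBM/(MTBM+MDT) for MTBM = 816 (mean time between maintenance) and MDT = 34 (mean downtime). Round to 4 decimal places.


MTBM = 816
MDT = 34
MTBM + MDT = 850
Ao = 816 / 850
Ao = 0.96

0.96


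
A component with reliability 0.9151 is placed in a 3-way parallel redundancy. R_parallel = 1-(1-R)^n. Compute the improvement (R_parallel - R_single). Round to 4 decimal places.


R_single = 0.9151, n = 3
1 - R_single = 0.0849
(1 - R_single)^n = 0.0849^3 = 0.0006
R_parallel = 1 - 0.0006 = 0.9994
Improvement = 0.9994 - 0.9151
Improvement = 0.0843

0.0843


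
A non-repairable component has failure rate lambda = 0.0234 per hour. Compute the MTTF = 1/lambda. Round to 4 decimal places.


lambda = 0.0234
MTTF = 1 / 0.0234
MTTF = 42.735

42.735


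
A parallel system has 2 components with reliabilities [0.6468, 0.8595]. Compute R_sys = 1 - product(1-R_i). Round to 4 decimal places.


Components: [0.6468, 0.8595]
(1 - 0.6468) = 0.3532, running product = 0.3532
(1 - 0.8595) = 0.1405, running product = 0.0496
Product of (1-R_i) = 0.0496
R_sys = 1 - 0.0496 = 0.9504

0.9504


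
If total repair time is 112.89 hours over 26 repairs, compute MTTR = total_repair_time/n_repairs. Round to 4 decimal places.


total_repair_time = 112.89
n_repairs = 26
MTTR = 112.89 / 26
MTTR = 4.3419

4.3419


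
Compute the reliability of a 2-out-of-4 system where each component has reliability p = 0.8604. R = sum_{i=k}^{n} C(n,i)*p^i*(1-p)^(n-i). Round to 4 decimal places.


k = 2, n = 4, p = 0.8604
i=2: C(4,2)=6 * 0.8604^2 * 0.1396^2 = 0.0866
i=3: C(4,3)=4 * 0.8604^3 * 0.1396^1 = 0.3557
i=4: C(4,4)=1 * 0.8604^4 * 0.1396^0 = 0.548
R = sum of terms = 0.9903

0.9903


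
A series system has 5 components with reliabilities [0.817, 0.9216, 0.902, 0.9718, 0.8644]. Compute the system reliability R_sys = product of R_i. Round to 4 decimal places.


Components: [0.817, 0.9216, 0.902, 0.9718, 0.8644]
After component 1 (R=0.817): product = 0.817
After component 2 (R=0.9216): product = 0.7529
After component 3 (R=0.902): product = 0.6792
After component 4 (R=0.9718): product = 0.66
After component 5 (R=0.8644): product = 0.5705
R_sys = 0.5705

0.5705


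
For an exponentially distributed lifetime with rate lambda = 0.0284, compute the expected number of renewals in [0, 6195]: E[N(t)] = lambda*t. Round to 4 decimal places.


lambda = 0.0284
t = 6195
E[N(t)] = lambda * t
E[N(t)] = 0.0284 * 6195
E[N(t)] = 175.938

175.938


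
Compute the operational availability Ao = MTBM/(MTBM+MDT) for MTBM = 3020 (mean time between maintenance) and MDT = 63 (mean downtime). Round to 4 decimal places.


MTBM = 3020
MDT = 63
MTBM + MDT = 3083
Ao = 3020 / 3083
Ao = 0.9796

0.9796


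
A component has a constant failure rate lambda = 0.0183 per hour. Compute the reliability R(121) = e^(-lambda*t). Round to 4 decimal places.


lambda = 0.0183
t = 121
lambda * t = 2.2143
R(t) = e^(-2.2143)
R(t) = 0.1092

0.1092


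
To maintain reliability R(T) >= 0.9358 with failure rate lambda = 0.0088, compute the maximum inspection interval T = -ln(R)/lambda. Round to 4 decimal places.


R_target = 0.9358
lambda = 0.0088
-ln(0.9358) = 0.0664
T = 0.0664 / 0.0088
T = 7.5402

7.5402


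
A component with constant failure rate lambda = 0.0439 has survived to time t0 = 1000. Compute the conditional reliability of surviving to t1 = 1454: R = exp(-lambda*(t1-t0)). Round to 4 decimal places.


lambda = 0.0439
t0 = 1000, t1 = 1454
t1 - t0 = 454
lambda * (t1-t0) = 0.0439 * 454 = 19.9306
R = exp(-19.9306)
R = 0.0

0.0


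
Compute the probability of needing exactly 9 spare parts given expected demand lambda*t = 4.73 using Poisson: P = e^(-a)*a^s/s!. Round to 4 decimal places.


a = 4.73, s = 9
e^(-a) = e^(-4.73) = 0.0088
a^s = 4.73^9 = 1185087.0888
s! = 362880
P = 0.0088 * 1185087.0888 / 362880
P = 0.0288

0.0288


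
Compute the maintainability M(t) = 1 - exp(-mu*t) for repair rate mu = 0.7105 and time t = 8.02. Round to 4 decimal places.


mu = 0.7105, t = 8.02
mu * t = 0.7105 * 8.02 = 5.6982
exp(-5.6982) = 0.0034
M(t) = 1 - 0.0034
M(t) = 0.9966

0.9966


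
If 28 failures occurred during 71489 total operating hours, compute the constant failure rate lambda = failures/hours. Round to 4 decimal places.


failures = 28
total_hours = 71489
lambda = 28 / 71489
lambda = 0.0004

0.0004


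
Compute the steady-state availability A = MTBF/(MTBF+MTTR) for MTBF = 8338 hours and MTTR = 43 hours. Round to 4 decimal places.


MTBF = 8338
MTTR = 43
MTBF + MTTR = 8381
A = 8338 / 8381
A = 0.9949

0.9949


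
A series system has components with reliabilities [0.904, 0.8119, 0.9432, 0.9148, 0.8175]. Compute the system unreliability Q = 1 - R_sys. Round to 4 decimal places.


Components: [0.904, 0.8119, 0.9432, 0.9148, 0.8175]
After component 1: product = 0.904
After component 2: product = 0.734
After component 3: product = 0.6923
After component 4: product = 0.6333
After component 5: product = 0.5177
R_sys = 0.5177
Q = 1 - 0.5177 = 0.4823

0.4823


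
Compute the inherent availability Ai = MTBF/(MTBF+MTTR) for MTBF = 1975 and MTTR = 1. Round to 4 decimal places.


MTBF = 1975
MTTR = 1
MTBF + MTTR = 1976
Ai = 1975 / 1976
Ai = 0.9995

0.9995


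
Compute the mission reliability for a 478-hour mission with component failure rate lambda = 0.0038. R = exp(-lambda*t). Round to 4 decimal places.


lambda = 0.0038
mission_time = 478
lambda * t = 0.0038 * 478 = 1.8164
R = exp(-1.8164)
R = 0.1626

0.1626


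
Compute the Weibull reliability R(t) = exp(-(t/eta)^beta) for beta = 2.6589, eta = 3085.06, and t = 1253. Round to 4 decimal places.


beta = 2.6589, eta = 3085.06, t = 1253
t/eta = 1253 / 3085.06 = 0.4062
(t/eta)^beta = 0.4062^2.6589 = 0.0911
R(t) = exp(-0.0911)
R(t) = 0.9129

0.9129


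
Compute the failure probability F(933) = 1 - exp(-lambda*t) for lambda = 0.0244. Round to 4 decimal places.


lambda = 0.0244, t = 933
lambda * t = 22.7652
exp(-22.7652) = 0.0
F(t) = 1 - 0.0
F(t) = 1.0

1.0


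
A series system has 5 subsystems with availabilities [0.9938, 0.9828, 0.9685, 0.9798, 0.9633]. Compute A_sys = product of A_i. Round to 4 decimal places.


Subsystems: [0.9938, 0.9828, 0.9685, 0.9798, 0.9633]
After subsystem 1 (A=0.9938): product = 0.9938
After subsystem 2 (A=0.9828): product = 0.9767
After subsystem 3 (A=0.9685): product = 0.9459
After subsystem 4 (A=0.9798): product = 0.9268
After subsystem 5 (A=0.9633): product = 0.8928
A_sys = 0.8928

0.8928


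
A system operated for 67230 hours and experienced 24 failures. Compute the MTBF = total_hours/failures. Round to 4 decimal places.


total_hours = 67230
failures = 24
MTBF = 67230 / 24
MTBF = 2801.25

2801.25


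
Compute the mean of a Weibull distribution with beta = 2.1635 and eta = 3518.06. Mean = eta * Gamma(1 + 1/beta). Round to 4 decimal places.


beta = 2.1635, eta = 3518.06
1/beta = 0.4622
1 + 1/beta = 1.4622
Gamma(1.4622) = 0.8856
Mean = 3518.06 * 0.8856
Mean = 3115.6057

3115.6057


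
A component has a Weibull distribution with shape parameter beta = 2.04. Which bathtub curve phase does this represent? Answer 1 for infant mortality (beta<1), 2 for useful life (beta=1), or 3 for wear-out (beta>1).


beta = 2.04
Compare beta to 1:
beta < 1 => infant mortality (phase 1)
beta = 1 => useful life (phase 2)
beta > 1 => wear-out (phase 3)
Since beta = 2.04, this is wear-out (increasing failure rate)
Phase = 3

3


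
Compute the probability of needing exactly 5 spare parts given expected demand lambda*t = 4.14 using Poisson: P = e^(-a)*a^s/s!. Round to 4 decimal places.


a = 4.14, s = 5
e^(-a) = e^(-4.14) = 0.0159
a^s = 4.14^5 = 1216.1908
s! = 120
P = 0.0159 * 1216.1908 / 120
P = 0.1614

0.1614


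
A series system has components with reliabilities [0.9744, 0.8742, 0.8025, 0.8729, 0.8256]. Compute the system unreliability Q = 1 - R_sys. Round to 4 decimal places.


Components: [0.9744, 0.8742, 0.8025, 0.8729, 0.8256]
After component 1: product = 0.9744
After component 2: product = 0.8518
After component 3: product = 0.6836
After component 4: product = 0.5967
After component 5: product = 0.4926
R_sys = 0.4926
Q = 1 - 0.4926 = 0.5074

0.5074


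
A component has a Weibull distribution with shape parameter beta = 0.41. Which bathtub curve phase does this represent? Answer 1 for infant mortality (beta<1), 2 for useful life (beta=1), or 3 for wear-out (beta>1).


beta = 0.41
Compare beta to 1:
beta < 1 => infant mortality (phase 1)
beta = 1 => useful life (phase 2)
beta > 1 => wear-out (phase 3)
Since beta = 0.41, this is infant mortality (decreasing failure rate)
Phase = 1

1


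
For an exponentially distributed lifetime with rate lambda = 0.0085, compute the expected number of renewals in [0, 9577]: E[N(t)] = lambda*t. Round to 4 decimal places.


lambda = 0.0085
t = 9577
E[N(t)] = lambda * t
E[N(t)] = 0.0085 * 9577
E[N(t)] = 81.4045

81.4045


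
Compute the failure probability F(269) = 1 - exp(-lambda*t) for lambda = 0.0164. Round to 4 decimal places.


lambda = 0.0164, t = 269
lambda * t = 4.4116
exp(-4.4116) = 0.0121
F(t) = 1 - 0.0121
F(t) = 0.9879

0.9879


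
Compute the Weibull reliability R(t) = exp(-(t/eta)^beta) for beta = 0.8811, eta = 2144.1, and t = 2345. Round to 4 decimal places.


beta = 0.8811, eta = 2144.1, t = 2345
t/eta = 2345 / 2144.1 = 1.0937
(t/eta)^beta = 1.0937^0.8811 = 1.0821
R(t) = exp(-1.0821)
R(t) = 0.3389

0.3389


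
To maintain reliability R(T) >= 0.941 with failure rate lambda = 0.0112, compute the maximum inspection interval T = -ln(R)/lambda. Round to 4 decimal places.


R_target = 0.941
lambda = 0.0112
-ln(0.941) = 0.0608
T = 0.0608 / 0.0112
T = 5.4297

5.4297


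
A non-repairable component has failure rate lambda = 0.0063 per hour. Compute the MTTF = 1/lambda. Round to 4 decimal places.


lambda = 0.0063
MTTF = 1 / 0.0063
MTTF = 158.7302

158.7302


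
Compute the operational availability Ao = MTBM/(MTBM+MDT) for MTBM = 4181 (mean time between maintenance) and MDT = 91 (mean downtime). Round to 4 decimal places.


MTBM = 4181
MDT = 91
MTBM + MDT = 4272
Ao = 4181 / 4272
Ao = 0.9787

0.9787


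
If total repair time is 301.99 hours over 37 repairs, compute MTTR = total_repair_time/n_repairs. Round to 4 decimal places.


total_repair_time = 301.99
n_repairs = 37
MTTR = 301.99 / 37
MTTR = 8.1619

8.1619


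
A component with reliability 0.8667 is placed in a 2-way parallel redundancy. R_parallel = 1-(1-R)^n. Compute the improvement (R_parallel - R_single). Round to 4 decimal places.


R_single = 0.8667, n = 2
1 - R_single = 0.1333
(1 - R_single)^n = 0.1333^2 = 0.0178
R_parallel = 1 - 0.0178 = 0.9822
Improvement = 0.9822 - 0.8667
Improvement = 0.1155

0.1155


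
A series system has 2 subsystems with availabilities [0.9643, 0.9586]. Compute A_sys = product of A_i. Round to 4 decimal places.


Subsystems: [0.9643, 0.9586]
After subsystem 1 (A=0.9643): product = 0.9643
After subsystem 2 (A=0.9586): product = 0.9244
A_sys = 0.9244

0.9244


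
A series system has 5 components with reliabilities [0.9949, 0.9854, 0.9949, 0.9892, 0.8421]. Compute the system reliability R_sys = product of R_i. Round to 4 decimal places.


Components: [0.9949, 0.9854, 0.9949, 0.9892, 0.8421]
After component 1 (R=0.9949): product = 0.9949
After component 2 (R=0.9854): product = 0.9804
After component 3 (R=0.9949): product = 0.9754
After component 4 (R=0.9892): product = 0.9648
After component 5 (R=0.8421): product = 0.8125
R_sys = 0.8125

0.8125


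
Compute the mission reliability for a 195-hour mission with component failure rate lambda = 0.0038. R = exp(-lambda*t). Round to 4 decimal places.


lambda = 0.0038
mission_time = 195
lambda * t = 0.0038 * 195 = 0.741
R = exp(-0.741)
R = 0.4766

0.4766


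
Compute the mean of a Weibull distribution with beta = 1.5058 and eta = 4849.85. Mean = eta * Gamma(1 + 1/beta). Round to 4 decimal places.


beta = 1.5058, eta = 4849.85
1/beta = 0.6641
1 + 1/beta = 1.6641
Gamma(1.6641) = 0.9023
Mean = 4849.85 * 0.9023
Mean = 4376.148

4376.148
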